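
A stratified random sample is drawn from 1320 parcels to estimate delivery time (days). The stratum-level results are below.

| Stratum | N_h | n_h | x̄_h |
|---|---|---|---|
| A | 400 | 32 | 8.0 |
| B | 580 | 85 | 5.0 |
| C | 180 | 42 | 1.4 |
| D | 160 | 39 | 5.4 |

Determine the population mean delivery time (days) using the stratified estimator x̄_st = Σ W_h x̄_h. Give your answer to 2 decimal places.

N = Σ N_h = 1320. Stratum weights W_h = N_h/N.
x̄_st = (400·8.0 + 580·5.0 + 180·1.4 + 160·5.4) / 1320 = 5.4667

x̄_st ≈ 5.47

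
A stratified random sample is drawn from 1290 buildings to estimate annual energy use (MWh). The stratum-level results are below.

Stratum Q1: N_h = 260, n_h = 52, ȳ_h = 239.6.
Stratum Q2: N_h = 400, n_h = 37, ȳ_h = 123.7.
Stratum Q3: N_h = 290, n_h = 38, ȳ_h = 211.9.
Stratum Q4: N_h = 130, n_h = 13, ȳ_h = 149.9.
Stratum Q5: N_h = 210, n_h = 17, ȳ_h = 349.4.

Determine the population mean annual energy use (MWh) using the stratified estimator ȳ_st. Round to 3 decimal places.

N = Σ N_h = 1290. Stratum weights W_h = N_h/N.
ȳ_st = (260·239.6 + 400·123.7 + 290·211.9 + 130·149.9 + 210·349.4) / 1290 = 206.26977

ȳ_st ≈ 206.270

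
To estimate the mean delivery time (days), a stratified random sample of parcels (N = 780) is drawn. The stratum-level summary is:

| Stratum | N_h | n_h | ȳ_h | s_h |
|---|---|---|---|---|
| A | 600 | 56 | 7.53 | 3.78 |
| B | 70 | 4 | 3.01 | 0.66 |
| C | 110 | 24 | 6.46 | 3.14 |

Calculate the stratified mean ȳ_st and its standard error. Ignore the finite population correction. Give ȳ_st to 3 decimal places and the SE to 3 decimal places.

ȳ_st ≈ 6.973, SE ≈ 0.400

ȳ_st = Σ W_h ȳ_h = (600·7.53 + 70·3.01 + 110·6.46)/780 = 6.97346
V̂(ȳ_st) = Σ W_h² s_h²/n_h, with W_h = N_h/N and N = 780:
  stratum A: (600/780)²·3.78²/56 = 0.150976
  stratum B: (70/780)²·0.66²/4 = 0.000877071
  stratum C: (110/780)²·3.14²/24 = 0.00817042
V̂(ȳ_st) = 0.160024
SE(ȳ_st) = √0.160024 = 0.40003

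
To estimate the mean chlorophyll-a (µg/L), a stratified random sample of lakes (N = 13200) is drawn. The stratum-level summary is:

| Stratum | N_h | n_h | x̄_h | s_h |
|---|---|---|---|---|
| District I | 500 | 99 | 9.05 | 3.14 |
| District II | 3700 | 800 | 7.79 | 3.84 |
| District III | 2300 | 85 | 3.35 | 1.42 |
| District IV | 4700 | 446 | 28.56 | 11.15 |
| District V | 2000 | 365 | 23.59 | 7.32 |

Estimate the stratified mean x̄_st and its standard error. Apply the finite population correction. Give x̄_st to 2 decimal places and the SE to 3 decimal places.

x̄_st = Σ W_h x̄_h = (500·9.05 + 3700·7.79 + 2300·3.35 + 4700·28.56 + 2000·23.59)/13200 = 16.85341
V̂(x̄_st) = Σ W_h² (1 − n_h/N_h) s_h²/n_h, with W_h = N_h/N and N = 13200:
  stratum District I: (500/13200)²·(1 − 99/500)·3.14²/99 = 0.000114602
  stratum District II: (3700/13200)²·(1 − 800/3700)·3.84²/800 = 0.00113507
  stratum District III: (2300/13200)²·(1 − 85/2300)·1.42²/85 = 0.000693604
  stratum District IV: (4700/13200)²·(1 − 446/4700)·11.15²/446 = 0.0319862
  stratum District V: (2000/13200)²·(1 − 365/2000)·7.32²/365 = 0.00275505
V̂(x̄_st) = 0.0366845
SE(x̄_st) = √0.0366845 = 0.191532

x̄_st ≈ 16.85, SE ≈ 0.192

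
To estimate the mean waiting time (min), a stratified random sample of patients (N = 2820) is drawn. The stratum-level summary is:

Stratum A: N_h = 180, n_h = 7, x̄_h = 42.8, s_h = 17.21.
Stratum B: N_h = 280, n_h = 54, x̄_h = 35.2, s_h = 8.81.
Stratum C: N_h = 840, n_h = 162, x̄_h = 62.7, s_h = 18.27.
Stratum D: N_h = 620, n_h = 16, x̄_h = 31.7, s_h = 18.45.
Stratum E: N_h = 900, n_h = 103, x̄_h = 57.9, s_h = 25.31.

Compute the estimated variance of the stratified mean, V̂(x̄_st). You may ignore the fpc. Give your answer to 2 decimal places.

V̂(x̄_st) ≈ 2.03

V̂(x̄_st) = Σ W_h² s_h²/n_h, with W_h = N_h/N and N = 2820:
  stratum A: (180/2820)²·17.21²/7 = 0.172389
  stratum B: (280/2820)²·8.81²/54 = 0.0141702
  stratum C: (840/2820)²·18.27²/162 = 0.182819
  stratum D: (620/2820)²·18.45²/16 = 1.02839
  stratum E: (900/2820)²·25.31²/103 = 0.633481
V̂(x̄_st) = 2.03125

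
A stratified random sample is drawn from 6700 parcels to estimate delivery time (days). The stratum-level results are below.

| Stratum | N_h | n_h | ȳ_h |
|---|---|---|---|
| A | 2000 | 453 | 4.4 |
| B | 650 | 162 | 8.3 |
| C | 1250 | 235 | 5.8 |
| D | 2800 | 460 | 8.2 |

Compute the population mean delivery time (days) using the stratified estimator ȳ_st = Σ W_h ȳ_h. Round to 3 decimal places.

ȳ_st ≈ 6.628

N = Σ N_h = 6700. Stratum weights W_h = N_h/N.
ȳ_st = (2000·4.4 + 650·8.3 + 1250·5.8 + 2800·8.2) / 6700 = 6.62761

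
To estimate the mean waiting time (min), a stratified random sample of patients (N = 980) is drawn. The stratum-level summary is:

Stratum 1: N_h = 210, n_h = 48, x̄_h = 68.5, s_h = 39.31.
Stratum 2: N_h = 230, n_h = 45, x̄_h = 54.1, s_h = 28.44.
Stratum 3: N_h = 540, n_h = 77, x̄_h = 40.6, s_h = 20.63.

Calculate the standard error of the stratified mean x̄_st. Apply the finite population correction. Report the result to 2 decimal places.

SE(x̄_st) ≈ 1.84

V̂(x̄_st) = Σ W_h² (1 − n_h/N_h) s_h²/n_h, with W_h = N_h/N and N = 980:
  stratum 1: (210/980)²·(1 − 48/210)·39.31²/48 = 1.14037
  stratum 2: (230/980)²·(1 − 45/230)·28.44²/45 = 0.796332
  stratum 3: (540/980)²·(1 − 77/540)·20.63²/77 = 1.4389
V̂(x̄_st) = 3.3756
SE(x̄_st) = √3.3756 = 1.83728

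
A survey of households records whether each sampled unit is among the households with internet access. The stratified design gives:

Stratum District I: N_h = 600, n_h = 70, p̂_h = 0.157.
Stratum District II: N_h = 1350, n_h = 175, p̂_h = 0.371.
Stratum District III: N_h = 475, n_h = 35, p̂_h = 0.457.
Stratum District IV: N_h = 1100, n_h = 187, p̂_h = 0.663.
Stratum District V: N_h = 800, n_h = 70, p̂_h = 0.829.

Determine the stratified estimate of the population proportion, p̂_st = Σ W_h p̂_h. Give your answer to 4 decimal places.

p̂_st ≈ 0.5097

N = 4325; stratum weights W_h = N_h/N.
p̂_st = Σ W_h p̂_h = (600·0.157 + 1350·0.371 + 475·0.457 + 1100·0.663 + 800·0.829)/4325 = 0.50974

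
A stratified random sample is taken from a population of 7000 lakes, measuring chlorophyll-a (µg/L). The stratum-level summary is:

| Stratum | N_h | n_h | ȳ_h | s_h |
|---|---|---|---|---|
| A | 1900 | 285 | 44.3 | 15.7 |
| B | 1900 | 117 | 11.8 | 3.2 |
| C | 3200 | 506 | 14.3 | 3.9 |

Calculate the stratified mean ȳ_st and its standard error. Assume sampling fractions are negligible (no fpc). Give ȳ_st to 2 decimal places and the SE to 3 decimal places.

ȳ_st ≈ 21.76, SE ≈ 0.276

ȳ_st = Σ W_h ȳ_h = (1900·44.3 + 1900·11.8 + 3200·14.3)/7000 = 21.76429
V̂(ȳ_st) = Σ W_h² s_h²/n_h, with W_h = N_h/N and N = 7000:
  stratum A: (1900/7000)²·15.7²/285 = 0.0637185
  stratum B: (1900/7000)²·3.2²/117 = 0.006448
  stratum C: (3200/7000)²·3.9²/506 = 0.00628178
V̂(ȳ_st) = 0.0764483
SE(ȳ_st) = √0.0764483 = 0.276493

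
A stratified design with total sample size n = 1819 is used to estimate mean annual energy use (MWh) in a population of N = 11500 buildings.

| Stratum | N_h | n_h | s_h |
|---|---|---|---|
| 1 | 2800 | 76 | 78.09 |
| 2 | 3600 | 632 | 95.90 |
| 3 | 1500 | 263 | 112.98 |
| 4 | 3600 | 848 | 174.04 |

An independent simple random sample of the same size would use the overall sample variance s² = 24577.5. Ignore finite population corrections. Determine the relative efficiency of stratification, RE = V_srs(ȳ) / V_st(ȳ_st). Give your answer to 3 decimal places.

RE ≈ 1.286

V̂(ȳ_st) = Σ W_h² s_h²/n_h, with W_h = N_h/N and N = 11500:
  stratum 1: (2800/11500)²·78.09²/76 = 4.75661
  stratum 2: (3600/11500)²·95.90²/632 = 1.42603
  stratum 3: (1500/11500)²·112.98²/263 = 0.825723
  stratum 4: (3600/11500)²·174.04²/848 = 3.50035
V_st = 10.5087
V_srs = s²/n = 24577.5/1819 = 13.5115
Relative efficiency = V_srs / V_st = 13.5115/10.5087 = 1.2857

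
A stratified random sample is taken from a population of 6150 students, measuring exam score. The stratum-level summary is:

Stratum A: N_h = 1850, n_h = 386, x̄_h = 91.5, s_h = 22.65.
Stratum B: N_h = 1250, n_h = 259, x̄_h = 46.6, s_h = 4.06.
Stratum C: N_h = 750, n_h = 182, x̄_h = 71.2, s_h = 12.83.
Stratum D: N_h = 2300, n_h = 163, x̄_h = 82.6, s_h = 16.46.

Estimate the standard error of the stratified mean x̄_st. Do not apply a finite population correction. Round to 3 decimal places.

V̂(x̄_st) = Σ W_h² s_h²/n_h, with W_h = N_h/N and N = 6150:
  stratum A: (1850/6150)²·22.65²/386 = 0.120266
  stratum B: (1250/6150)²·4.06²/259 = 0.00262919
  stratum C: (750/6150)²·12.83²/182 = 0.013451
  stratum D: (2300/6150)²·16.46²/163 = 0.232476
V̂(x̄_st) = 0.368822
SE(x̄_st) = √0.368822 = 0.607307

SE(x̄_st) ≈ 0.607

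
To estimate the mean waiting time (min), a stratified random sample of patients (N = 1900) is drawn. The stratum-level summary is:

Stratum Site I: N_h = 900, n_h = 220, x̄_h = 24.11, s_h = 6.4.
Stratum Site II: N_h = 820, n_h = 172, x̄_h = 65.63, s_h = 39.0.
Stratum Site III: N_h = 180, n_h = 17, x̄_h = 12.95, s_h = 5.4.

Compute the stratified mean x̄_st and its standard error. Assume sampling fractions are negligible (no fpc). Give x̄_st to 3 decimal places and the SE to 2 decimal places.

x̄_st = Σ W_h x̄_h = (900·24.11 + 820·65.63 + 180·12.95)/1900 = 40.97189
V̂(x̄_st) = Σ W_h² s_h²/n_h, with W_h = N_h/N and N = 1900:
  stratum Site I: (900/1900)²·6.4²/220 = 0.0417749
  stratum Site II: (820/1900)²·39.0²/172 = 1.6471
  stratum Site III: (180/1900)²·5.4²/17 = 0.0153949
V̂(x̄_st) = 1.70427
SE(x̄_st) = √1.70427 = 1.30548

x̄_st ≈ 40.972, SE ≈ 1.31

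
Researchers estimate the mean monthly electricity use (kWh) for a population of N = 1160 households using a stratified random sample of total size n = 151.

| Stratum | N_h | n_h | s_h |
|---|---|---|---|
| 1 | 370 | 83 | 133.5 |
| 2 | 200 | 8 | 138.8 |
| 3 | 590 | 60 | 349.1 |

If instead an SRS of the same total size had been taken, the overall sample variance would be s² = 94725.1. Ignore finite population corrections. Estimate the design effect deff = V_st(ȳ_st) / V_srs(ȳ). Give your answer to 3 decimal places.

deff ≈ 0.987

V̂(ȳ_st) = Σ W_h² s_h²/n_h, with W_h = N_h/N and N = 1160:
  stratum 1: (370/1160)²·133.5²/83 = 21.846
  stratum 2: (200/1160)²·138.8²/8 = 71.5868
  stratum 3: (590/1160)²·349.1²/60 = 525.456
V_st = 618.889
V_srs = s²/n = 94725.1/151 = 627.319
deff = V_st / V_srs = 618.889/627.319 = 0.9866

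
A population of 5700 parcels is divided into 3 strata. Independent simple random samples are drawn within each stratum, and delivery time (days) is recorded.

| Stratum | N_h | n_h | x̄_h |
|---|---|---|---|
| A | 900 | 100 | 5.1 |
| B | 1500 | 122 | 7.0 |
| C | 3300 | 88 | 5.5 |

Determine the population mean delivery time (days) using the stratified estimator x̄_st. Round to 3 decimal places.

N = Σ N_h = 5700. Stratum weights W_h = N_h/N.
x̄_st = (900·5.1 + 1500·7.0 + 3300·5.5) / 5700 = 5.83158

x̄_st ≈ 5.832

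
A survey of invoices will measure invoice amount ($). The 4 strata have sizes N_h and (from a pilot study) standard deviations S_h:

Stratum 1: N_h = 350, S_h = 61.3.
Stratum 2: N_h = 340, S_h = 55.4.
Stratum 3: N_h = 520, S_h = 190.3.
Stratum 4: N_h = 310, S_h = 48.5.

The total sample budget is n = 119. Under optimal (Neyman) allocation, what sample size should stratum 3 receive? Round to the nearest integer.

76

Neyman allocation: n_h = n · N_h S_h / Σ N_i S_i, with n = 119.
  stratum 1: N_h·S_h = 350·61.3 = 21455.00
  stratum 2: N_h·S_h = 340·55.4 = 18836.00
  stratum 3: N_h·S_h = 520·190.3 = 98956.00
  stratum 4: N_h·S_h = 310·48.5 = 15035.00
Σ N_h S_h = 154282.00
n for stratum 3 = 119·98956.00/154282.00 = 76.326 → 76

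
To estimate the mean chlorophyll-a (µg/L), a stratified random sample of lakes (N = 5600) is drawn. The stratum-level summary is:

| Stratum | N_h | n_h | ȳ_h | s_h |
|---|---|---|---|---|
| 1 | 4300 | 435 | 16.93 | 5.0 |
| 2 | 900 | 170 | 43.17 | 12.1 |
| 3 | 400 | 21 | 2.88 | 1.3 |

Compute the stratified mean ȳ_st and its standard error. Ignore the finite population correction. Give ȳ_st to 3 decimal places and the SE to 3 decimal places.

ȳ_st = Σ W_h ȳ_h = (4300·16.93 + 900·43.17 + 400·2.88)/5600 = 20.14357
V̂(ȳ_st) = Σ W_h² s_h²/n_h, with W_h = N_h/N and N = 5600:
  stratum 1: (4300/5600)²·5.0²/435 = 0.0338853
  stratum 2: (900/5600)²·12.1²/170 = 0.0222449
  stratum 3: (400/5600)²·1.3²/21 = 0.000410593
V̂(ȳ_st) = 0.0565408
SE(ȳ_st) = √0.0565408 = 0.237783

ȳ_st ≈ 20.144, SE ≈ 0.238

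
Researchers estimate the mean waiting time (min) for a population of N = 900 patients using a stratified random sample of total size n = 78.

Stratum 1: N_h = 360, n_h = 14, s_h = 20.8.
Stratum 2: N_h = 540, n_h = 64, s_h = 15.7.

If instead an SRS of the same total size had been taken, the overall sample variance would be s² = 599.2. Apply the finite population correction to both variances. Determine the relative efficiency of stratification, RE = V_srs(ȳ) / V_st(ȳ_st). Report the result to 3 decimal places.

RE ≈ 1.174

V̂(ȳ_st) = Σ W_h² (1 − n_h/N_h) s_h²/n_h, with W_h = N_h/N and N = 900:
  stratum 1: (360/900)²·(1 − 14/360)·20.8²/14 = 4.75217
  stratum 2: (540/900)²·(1 − 64/540)·15.7²/64 = 1.22218
V_st = 5.97435
V_srs = (1 − 78/900)·599.2/78 = 7.01627
Relative efficiency = V_srs / V_st = 7.01627/5.97435 = 1.1744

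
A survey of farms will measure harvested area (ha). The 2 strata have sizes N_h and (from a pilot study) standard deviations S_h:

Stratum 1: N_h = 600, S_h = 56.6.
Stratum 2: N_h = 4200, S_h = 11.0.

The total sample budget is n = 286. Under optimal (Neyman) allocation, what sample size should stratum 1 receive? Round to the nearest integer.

121

Neyman allocation: n_h = n · N_h S_h / Σ N_i S_i, with n = 286.
  stratum 1: N_h·S_h = 600·56.6 = 33960.00
  stratum 2: N_h·S_h = 4200·11.0 = 46200.00
Σ N_h S_h = 80160.00
n for stratum 1 = 286·33960.00/80160.00 = 121.165 → 121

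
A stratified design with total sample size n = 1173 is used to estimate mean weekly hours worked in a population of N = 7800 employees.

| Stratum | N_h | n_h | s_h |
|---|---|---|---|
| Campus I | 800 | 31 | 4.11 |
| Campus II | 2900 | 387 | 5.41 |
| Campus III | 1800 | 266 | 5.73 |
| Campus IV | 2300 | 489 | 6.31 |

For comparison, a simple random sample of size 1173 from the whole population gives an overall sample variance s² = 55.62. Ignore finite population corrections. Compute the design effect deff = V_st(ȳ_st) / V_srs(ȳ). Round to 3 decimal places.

deff ≈ 0.629

V̂(ȳ_st) = Σ W_h² s_h²/n_h, with W_h = N_h/N and N = 7800:
  stratum Campus I: (800/7800)²·4.11²/31 = 0.00573209
  stratum Campus II: (2900/7800)²·5.41²/387 = 0.0104542
  stratum Campus III: (1800/7800)²·5.73²/266 = 0.0065733
  stratum Campus IV: (2300/7800)²·6.31²/489 = 0.00707972
V_st = 0.0298393
V_srs = s²/n = 55.62/1173 = 0.0474169
deff = V_st / V_srs = 0.0298393/0.0474169 = 0.6293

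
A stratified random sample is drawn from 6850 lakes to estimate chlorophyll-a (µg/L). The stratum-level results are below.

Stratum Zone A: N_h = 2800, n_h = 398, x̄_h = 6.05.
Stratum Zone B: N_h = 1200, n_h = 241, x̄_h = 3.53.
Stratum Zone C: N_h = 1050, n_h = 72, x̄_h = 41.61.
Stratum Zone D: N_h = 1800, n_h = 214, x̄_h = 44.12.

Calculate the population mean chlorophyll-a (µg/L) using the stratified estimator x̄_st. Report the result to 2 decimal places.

N = Σ N_h = 6850. Stratum weights W_h = N_h/N.
x̄_st = (2800·6.05 + 1200·3.53 + 1050·41.61 + 1800·44.12) / 6850 = 21.0631

x̄_st ≈ 21.06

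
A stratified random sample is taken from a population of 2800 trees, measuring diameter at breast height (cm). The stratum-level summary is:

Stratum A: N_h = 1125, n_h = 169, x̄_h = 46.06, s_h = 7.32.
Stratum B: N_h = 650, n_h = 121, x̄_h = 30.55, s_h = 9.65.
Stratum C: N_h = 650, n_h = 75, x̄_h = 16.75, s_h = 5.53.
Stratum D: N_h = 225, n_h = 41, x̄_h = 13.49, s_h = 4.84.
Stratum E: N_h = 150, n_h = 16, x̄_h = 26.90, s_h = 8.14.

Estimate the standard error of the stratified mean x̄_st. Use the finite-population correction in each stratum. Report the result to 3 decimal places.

V̂(x̄_st) = Σ W_h² (1 − n_h/N_h) s_h²/n_h, with W_h = N_h/N and N = 2800:
  stratum A: (1125/2800)²·(1 − 169/1125)·7.32²/169 = 0.043494
  stratum B: (650/2800)²·(1 − 121/650)·9.65²/121 = 0.0337538
  stratum C: (650/2800)²·(1 − 75/650)·5.53²/75 = 0.0194381
  stratum D: (225/2800)²·(1 − 41/225)·4.84²/41 = 0.00301711
  stratum E: (150/2800)²·(1 − 16/150)·8.14²/16 = 0.0106172
V̂(x̄_st) = 0.11032
SE(x̄_st) = √0.11032 = 0.332145

SE(x̄_st) ≈ 0.332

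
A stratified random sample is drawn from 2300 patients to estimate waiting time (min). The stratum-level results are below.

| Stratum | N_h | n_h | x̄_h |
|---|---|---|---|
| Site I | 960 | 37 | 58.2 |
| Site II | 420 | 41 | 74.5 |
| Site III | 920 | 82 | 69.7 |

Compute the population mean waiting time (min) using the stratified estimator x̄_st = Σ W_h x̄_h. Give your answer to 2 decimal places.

N = Σ N_h = 2300. Stratum weights W_h = N_h/N.
x̄_st = (960·58.2 + 420·74.5 + 920·69.7) / 2300 = 65.7765

x̄_st ≈ 65.78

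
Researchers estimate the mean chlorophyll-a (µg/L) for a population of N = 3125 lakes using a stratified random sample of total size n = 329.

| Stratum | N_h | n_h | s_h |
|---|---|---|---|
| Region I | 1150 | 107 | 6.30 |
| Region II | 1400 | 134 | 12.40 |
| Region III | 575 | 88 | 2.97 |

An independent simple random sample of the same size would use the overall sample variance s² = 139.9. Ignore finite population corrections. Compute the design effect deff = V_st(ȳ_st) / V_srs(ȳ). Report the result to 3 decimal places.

V̂(ȳ_st) = Σ W_h² s_h²/n_h, with W_h = N_h/N and N = 3125:
  stratum Region I: (1150/3125)²·6.30²/107 = 0.0502334
  stratum Region II: (1400/3125)²·12.40²/134 = 0.2303
  stratum Region III: (575/3125)²·2.97²/88 = 0.00339364
V_st = 0.283927
V_srs = s²/n = 139.9/329 = 0.425228
deff = V_st / V_srs = 0.283927/0.425228 = 0.6677

deff ≈ 0.668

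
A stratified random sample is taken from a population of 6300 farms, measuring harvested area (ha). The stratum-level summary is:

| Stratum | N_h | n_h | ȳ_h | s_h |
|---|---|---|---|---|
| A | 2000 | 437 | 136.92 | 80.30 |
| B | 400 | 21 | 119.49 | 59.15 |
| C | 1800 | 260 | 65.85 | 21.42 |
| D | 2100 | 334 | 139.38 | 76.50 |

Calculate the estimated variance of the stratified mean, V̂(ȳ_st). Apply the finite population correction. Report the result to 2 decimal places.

V̂(ȳ_st) ≈ 3.56

V̂(ȳ_st) = Σ W_h² (1 − n_h/N_h) s_h²/n_h, with W_h = N_h/N and N = 6300:
  stratum A: (2000/6300)²·(1 − 437/2000)·80.30²/437 = 1.16214
  stratum B: (400/6300)²·(1 − 21/400)·59.15²/21 = 0.636368
  stratum C: (1800/6300)²·(1 − 260/1800)·21.42²/260 = 0.123247
  stratum D: (2100/6300)²·(1 − 334/2100)·76.50²/334 = 1.63721
V̂(ȳ_st) = 3.55897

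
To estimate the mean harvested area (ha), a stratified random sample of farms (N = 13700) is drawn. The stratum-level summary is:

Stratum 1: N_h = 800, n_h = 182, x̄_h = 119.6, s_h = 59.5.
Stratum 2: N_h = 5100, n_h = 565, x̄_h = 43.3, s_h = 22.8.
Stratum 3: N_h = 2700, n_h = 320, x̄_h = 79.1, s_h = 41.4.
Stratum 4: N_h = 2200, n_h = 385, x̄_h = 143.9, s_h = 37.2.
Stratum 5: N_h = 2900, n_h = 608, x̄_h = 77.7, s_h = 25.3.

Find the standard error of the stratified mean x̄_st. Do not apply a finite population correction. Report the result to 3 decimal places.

V̂(x̄_st) = Σ W_h² s_h²/n_h, with W_h = N_h/N and N = 13700:
  stratum 1: (800/13700)²·59.5²/182 = 0.0663287
  stratum 2: (5100/13700)²·22.8²/565 = 0.127503
  stratum 3: (2700/13700)²·41.4²/320 = 0.208035
  stratum 4: (2200/13700)²·37.2²/385 = 0.0926893
  stratum 5: (2900/13700)²·25.3²/608 = 0.0471729
V̂(x̄_st) = 0.541729
SE(x̄_st) = √0.541729 = 0.736023

SE(x̄_st) ≈ 0.736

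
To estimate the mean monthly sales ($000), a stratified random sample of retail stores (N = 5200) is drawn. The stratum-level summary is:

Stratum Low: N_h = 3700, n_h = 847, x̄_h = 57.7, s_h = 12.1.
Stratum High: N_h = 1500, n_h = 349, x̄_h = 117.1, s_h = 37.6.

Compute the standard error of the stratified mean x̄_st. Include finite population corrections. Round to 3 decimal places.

SE(x̄_st) ≈ 0.571

V̂(x̄_st) = Σ W_h² (1 − n_h/N_h) s_h²/n_h, with W_h = N_h/N and N = 5200:
  stratum Low: (3700/5200)²·(1 − 847/3700)·12.1²/847 = 0.0674814
  stratum High: (1500/5200)²·(1 − 349/1500)·37.6²/349 = 0.258649
V̂(x̄_st) = 0.32613
SE(x̄_st) = √0.32613 = 0.571078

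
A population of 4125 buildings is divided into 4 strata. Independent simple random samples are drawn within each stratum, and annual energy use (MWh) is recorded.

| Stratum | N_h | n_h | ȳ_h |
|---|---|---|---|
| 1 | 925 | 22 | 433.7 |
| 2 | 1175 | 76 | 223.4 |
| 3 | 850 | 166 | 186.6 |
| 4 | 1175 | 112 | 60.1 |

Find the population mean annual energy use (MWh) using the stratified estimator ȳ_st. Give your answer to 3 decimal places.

N = Σ N_h = 4125. Stratum weights W_h = N_h/N.
ȳ_st = (925·433.7 + 1175·223.4 + 850·186.6 + 1175·60.1) / 4125 = 216.45939

ȳ_st ≈ 216.459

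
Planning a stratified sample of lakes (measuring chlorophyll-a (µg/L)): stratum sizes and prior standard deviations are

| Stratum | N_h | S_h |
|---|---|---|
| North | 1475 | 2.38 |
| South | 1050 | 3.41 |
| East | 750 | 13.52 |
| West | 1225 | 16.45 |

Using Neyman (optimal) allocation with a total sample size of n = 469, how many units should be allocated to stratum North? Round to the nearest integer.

Neyman allocation: n_h = n · N_h S_h / Σ N_i S_i, with n = 469.
  stratum North: N_h·S_h = 1475·2.38 = 3510.50
  stratum South: N_h·S_h = 1050·3.41 = 3580.50
  stratum East: N_h·S_h = 750·13.52 = 10140.00
  stratum West: N_h·S_h = 1225·16.45 = 20151.25
Σ N_h S_h = 37382.25
n for stratum North = 469·3510.50/37382.25 = 44.043 → 44

44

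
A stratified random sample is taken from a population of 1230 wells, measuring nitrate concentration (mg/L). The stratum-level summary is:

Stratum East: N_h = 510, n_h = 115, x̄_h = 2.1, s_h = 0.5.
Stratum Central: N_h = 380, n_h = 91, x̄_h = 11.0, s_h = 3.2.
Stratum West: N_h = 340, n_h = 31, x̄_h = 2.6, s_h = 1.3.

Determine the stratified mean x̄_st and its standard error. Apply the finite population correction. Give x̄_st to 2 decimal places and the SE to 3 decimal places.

x̄_st ≈ 4.99, SE ≈ 0.111

x̄_st = Σ W_h x̄_h = (510·2.1 + 380·11.0 + 340·2.6)/1230 = 4.98780
V̂(x̄_st) = Σ W_h² (1 − n_h/N_h) s_h²/n_h, with W_h = N_h/N and N = 1230:
  stratum East: (510/1230)²·(1 − 115/510)·0.5²/115 = 0.000289467
  stratum Central: (380/1230)²·(1 − 91/380)·3.2²/91 = 0.00816826
  stratum West: (340/1230)²·(1 − 31/340)·1.3²/31 = 0.00378575
V̂(x̄_st) = 0.0122435
SE(x̄_st) = √0.0122435 = 0.11065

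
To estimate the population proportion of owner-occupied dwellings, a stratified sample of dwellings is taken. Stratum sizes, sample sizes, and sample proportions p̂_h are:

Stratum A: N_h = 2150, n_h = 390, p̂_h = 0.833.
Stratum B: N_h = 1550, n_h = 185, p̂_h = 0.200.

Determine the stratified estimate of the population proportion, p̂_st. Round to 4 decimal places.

p̂_st ≈ 0.5678

N = 3700; stratum weights W_h = N_h/N.
p̂_st = Σ W_h p̂_h = (2150·0.833 + 1550·0.200)/3700 = 0.56782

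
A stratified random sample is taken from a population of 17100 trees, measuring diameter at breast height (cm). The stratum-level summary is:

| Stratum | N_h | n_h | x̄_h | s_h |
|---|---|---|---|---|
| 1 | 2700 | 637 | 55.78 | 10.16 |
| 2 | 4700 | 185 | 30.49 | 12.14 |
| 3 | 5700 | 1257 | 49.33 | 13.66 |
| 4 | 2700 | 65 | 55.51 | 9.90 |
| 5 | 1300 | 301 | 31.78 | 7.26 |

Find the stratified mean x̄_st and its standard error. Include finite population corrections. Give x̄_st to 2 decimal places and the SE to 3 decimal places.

x̄_st ≈ 44.81, SE ≈ 0.333

x̄_st = Σ W_h x̄_h = (2700·55.78 + 4700·30.49 + 5700·49.33 + 2700·55.51 + 1300·31.78)/17100 = 44.81175
V̂(x̄_st) = Σ W_h² (1 − n_h/N_h) s_h²/n_h, with W_h = N_h/N and N = 17100:
  stratum 1: (2700/17100)²·(1 − 637/2700)·10.16²/637 = 0.00308687
  stratum 2: (4700/17100)²·(1 − 185/4700)·12.14²/185 = 0.0578135
  stratum 3: (5700/17100)²·(1 − 1257/5700)·13.66²/1257 = 0.0128566
  stratum 4: (2700/17100)²·(1 − 65/2700)·9.90²/65 = 0.0366867
  stratum 5: (1300/17100)²·(1 − 301/1300)·7.26²/301 = 0.00077772
V̂(x̄_st) = 0.111221
SE(x̄_st) = √0.111221 = 0.333499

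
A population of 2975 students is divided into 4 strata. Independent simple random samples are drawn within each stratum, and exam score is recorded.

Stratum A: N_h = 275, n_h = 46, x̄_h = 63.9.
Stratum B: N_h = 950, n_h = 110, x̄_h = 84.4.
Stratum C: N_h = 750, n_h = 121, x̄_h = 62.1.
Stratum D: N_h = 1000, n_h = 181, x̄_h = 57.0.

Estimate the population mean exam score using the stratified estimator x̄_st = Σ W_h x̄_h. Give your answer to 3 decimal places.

N = Σ N_h = 2975. Stratum weights W_h = N_h/N.
x̄_st = (275·63.9 + 950·84.4 + 750·62.1 + 1000·57.0) / 2975 = 67.67311

x̄_st ≈ 67.673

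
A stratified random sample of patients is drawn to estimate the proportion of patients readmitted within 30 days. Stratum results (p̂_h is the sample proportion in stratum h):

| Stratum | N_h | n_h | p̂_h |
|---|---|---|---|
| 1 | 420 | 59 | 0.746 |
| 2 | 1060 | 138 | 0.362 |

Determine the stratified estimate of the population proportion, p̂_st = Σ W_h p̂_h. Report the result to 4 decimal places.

p̂_st ≈ 0.4710

N = 1480; stratum weights W_h = N_h/N.
p̂_st = Σ W_h p̂_h = (420·0.746 + 1060·0.362)/1480 = 0.47097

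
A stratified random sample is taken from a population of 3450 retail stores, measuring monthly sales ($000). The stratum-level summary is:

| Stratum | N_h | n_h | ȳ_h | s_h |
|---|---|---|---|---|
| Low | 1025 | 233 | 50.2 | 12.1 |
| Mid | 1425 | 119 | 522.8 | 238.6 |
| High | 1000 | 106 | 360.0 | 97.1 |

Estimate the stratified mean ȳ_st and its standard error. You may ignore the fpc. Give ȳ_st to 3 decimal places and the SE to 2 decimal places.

ȳ_st ≈ 335.201, SE ≈ 9.44

ȳ_st = Σ W_h ȳ_h = (1025·50.2 + 1425·522.8 + 1000·360.0)/3450 = 335.20145
V̂(ȳ_st) = Σ W_h² s_h²/n_h, with W_h = N_h/N and N = 3450:
  stratum Low: (1025/3450)²·12.1²/233 = 0.0554657
  stratum Mid: (1425/3450)²·238.6²/119 = 81.6179
  stratum High: (1000/3450)²·97.1²/106 = 7.47299
V̂(ȳ_st) = 89.1464
SE(ȳ_st) = √89.1464 = 9.44174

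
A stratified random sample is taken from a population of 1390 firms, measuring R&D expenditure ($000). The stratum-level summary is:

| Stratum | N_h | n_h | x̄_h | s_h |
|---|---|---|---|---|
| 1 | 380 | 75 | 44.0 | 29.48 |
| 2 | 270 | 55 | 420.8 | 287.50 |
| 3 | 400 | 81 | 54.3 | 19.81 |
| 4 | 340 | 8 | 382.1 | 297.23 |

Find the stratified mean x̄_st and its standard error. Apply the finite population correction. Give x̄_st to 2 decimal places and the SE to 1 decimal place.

x̄_st ≈ 202.86, SE ≈ 26.3

x̄_st = Σ W_h x̄_h = (380·44.0 + 270·420.8 + 400·54.3 + 340·382.1)/1390 = 202.85612
V̂(x̄_st) = Σ W_h² (1 − n_h/N_h) s_h²/n_h, with W_h = N_h/N and N = 1390:
  stratum 1: (380/1390)²·(1 − 75/380)·29.48²/75 = 0.6951
  stratum 2: (270/1390)²·(1 − 55/270)·287.50²/55 = 45.1529
  stratum 3: (400/1390)²·(1 − 81/400)·19.81²/81 = 0.319967
  stratum 4: (340/1390)²·(1 − 8/340)·297.23²/8 = 645.183
V̂(x̄_st) = 691.351
SE(x̄_st) = √691.351 = 26.2935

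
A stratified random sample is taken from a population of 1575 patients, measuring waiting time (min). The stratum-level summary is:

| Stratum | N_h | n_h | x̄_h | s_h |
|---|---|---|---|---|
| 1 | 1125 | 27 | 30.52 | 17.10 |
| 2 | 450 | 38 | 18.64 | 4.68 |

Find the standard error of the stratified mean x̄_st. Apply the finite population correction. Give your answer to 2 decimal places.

SE(x̄_st) ≈ 2.33

V̂(x̄_st) = Σ W_h² (1 − n_h/N_h) s_h²/n_h, with W_h = N_h/N and N = 1575:
  stratum 1: (1125/1575)²·(1 − 27/1125)·17.10²/27 = 5.3929
  stratum 2: (450/1575)²·(1 − 38/450)·4.68²/38 = 0.0430781
V̂(x̄_st) = 5.43598
SE(x̄_st) = √5.43598 = 2.33152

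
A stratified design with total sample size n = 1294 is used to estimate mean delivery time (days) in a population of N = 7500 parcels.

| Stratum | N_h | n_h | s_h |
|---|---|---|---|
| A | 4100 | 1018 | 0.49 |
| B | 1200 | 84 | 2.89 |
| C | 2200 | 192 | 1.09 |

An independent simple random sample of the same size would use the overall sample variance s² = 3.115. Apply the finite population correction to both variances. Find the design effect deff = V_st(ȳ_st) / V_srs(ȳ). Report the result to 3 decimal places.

deff ≈ 1.459

V̂(ȳ_st) = Σ W_h² (1 − n_h/N_h) s_h²/n_h, with W_h = N_h/N and N = 7500:
  stratum A: (4100/7500)²·(1 − 1018/4100)·0.49²/1018 = 5.29832e-05
  stratum B: (1200/7500)²·(1 − 84/1200)·2.89²/84 = 0.00236722
  stratum C: (2200/7500)²·(1 − 192/2200)·1.09²/192 = 0.000485977
V_st = 0.00290618
V_srs = (1 − 1294/7500)·3.115/1294 = 0.00199193
deff = V_st / V_srs = 0.00290618/0.00199193 = 1.4590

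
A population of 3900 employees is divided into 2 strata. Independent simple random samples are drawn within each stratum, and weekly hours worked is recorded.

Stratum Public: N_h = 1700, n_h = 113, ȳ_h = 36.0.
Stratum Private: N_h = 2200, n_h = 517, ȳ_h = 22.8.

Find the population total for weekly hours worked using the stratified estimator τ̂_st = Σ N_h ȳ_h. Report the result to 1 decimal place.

τ̂_st = Σ N_h ȳ_h = 1700·36.0 + 2200·22.8 = 111360.0

τ̂_st ≈ 111360.0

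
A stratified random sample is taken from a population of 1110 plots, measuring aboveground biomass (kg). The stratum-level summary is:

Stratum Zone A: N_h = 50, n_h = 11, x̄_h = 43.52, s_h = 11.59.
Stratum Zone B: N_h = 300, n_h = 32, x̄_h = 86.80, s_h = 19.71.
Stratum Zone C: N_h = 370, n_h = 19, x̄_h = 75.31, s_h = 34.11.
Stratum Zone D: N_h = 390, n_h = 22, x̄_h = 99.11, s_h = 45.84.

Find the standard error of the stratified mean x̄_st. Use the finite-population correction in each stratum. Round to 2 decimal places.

SE(x̄_st) ≈ 4.29

V̂(x̄_st) = Σ W_h² (1 − n_h/N_h) s_h²/n_h, with W_h = N_h/N and N = 1110:
  stratum Zone A: (50/1110)²·(1 − 11/50)·11.59²/11 = 0.0193269
  stratum Zone B: (300/1110)²·(1 − 32/300)·19.71²/32 = 0.792197
  stratum Zone C: (370/1110)²·(1 − 19/370)·34.11²/19 = 6.45465
  stratum Zone D: (390/1110)²·(1 − 22/390)·45.84²/22 = 11.1258
V̂(x̄_st) = 18.392
SE(x̄_st) = √18.392 = 4.28859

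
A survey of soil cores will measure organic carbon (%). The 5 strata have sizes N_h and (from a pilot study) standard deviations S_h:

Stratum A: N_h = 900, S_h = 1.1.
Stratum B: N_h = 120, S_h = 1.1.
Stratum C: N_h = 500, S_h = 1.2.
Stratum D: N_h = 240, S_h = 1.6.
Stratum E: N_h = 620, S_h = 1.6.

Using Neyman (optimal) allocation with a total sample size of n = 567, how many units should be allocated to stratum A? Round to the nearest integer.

181

Neyman allocation: n_h = n · N_h S_h / Σ N_i S_i, with n = 567.
  stratum A: N_h·S_h = 900·1.1 = 990.00
  stratum B: N_h·S_h = 120·1.1 = 132.00
  stratum C: N_h·S_h = 500·1.2 = 600.00
  stratum D: N_h·S_h = 240·1.6 = 384.00
  stratum E: N_h·S_h = 620·1.6 = 992.00
Σ N_h S_h = 3098.00
n for stratum A = 567·990.00/3098.00 = 181.191 → 181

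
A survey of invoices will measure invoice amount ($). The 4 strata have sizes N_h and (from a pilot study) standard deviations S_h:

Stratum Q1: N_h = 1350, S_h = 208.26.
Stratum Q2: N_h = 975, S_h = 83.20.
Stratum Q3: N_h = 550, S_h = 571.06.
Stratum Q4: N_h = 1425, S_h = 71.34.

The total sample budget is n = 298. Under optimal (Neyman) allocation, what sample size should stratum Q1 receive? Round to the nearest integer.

Neyman allocation: n_h = n · N_h S_h / Σ N_i S_i, with n = 298.
  stratum Q1: N_h·S_h = 1350·208.26 = 281151.00
  stratum Q2: N_h·S_h = 975·83.20 = 81120.00
  stratum Q3: N_h·S_h = 550·571.06 = 314083.00
  stratum Q4: N_h·S_h = 1425·71.34 = 101659.50
Σ N_h S_h = 778013.50
n for stratum Q1 = 298·281151.00/778013.50 = 107.688 → 108

108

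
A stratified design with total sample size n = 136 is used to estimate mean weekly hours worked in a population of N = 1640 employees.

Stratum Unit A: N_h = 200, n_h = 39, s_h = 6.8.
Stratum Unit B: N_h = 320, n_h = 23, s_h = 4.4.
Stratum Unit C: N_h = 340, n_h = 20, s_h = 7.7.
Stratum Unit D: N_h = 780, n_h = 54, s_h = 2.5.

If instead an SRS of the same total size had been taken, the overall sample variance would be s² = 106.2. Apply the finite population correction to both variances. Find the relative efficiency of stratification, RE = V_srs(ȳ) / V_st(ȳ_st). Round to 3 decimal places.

RE ≈ 3.805

V̂(ȳ_st) = Σ W_h² (1 − n_h/N_h) s_h²/n_h, with W_h = N_h/N and N = 1640:
  stratum Unit A: (200/1640)²·(1 − 39/200)·6.8²/39 = 0.0141945
  stratum Unit B: (320/1640)²·(1 − 23/320)·4.4²/23 = 0.0297438
  stratum Unit C: (340/1640)²·(1 − 20/340)·7.7²/20 = 0.11992
  stratum Unit D: (780/1640)²·(1 − 54/780)·2.5²/54 = 0.0243686
V_st = 0.188227
V_srs = (1 − 136/1640)·106.2/136 = 0.716126
Relative efficiency = V_srs / V_st = 0.716126/0.188227 = 3.8046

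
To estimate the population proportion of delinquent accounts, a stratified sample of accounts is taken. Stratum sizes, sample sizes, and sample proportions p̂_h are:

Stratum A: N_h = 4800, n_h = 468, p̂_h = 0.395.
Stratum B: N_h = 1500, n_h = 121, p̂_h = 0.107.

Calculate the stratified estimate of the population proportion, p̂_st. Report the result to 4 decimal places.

N = 6300; stratum weights W_h = N_h/N.
p̂_st = Σ W_h p̂_h = (4800·0.395 + 1500·0.107)/6300 = 0.32643

p̂_st ≈ 0.3264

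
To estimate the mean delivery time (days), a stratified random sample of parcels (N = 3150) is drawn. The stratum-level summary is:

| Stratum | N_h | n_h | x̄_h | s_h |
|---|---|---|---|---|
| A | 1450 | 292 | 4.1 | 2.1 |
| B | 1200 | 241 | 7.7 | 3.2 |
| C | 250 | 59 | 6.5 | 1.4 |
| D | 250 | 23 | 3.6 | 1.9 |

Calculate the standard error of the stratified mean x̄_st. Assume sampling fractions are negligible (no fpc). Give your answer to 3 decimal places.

SE(x̄_st) ≈ 0.103

V̂(x̄_st) = Σ W_h² s_h²/n_h, with W_h = N_h/N and N = 3150:
  stratum A: (1450/3150)²·2.1²/292 = 0.00320015
  stratum B: (1200/3150)²·3.2²/241 = 0.0061663
  stratum C: (250/3150)²·1.4²/59 = 0.000209249
  stratum D: (250/3150)²·1.9²/23 = 0.00098864
V̂(x̄_st) = 0.0105643
SE(x̄_st) = √0.0105643 = 0.102783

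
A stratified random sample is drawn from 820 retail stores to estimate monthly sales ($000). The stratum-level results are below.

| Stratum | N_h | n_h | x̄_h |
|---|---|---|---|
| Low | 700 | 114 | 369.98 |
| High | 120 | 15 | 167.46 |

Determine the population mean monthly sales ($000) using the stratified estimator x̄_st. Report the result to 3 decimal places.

N = Σ N_h = 820. Stratum weights W_h = N_h/N.
x̄_st = (700·369.98 + 120·167.46) / 820 = 340.34293

x̄_st ≈ 340.343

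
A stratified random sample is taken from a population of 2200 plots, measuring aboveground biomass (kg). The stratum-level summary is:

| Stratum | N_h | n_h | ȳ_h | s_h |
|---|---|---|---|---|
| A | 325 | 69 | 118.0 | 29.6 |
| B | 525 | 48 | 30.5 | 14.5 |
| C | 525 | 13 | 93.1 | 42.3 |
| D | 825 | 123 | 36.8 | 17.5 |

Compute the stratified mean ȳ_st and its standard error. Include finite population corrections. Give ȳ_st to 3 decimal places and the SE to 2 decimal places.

ȳ_st ≈ 60.727, SE ≈ 2.90

ȳ_st = Σ W_h ȳ_h = (325·118.0 + 525·30.5 + 525·93.1 + 825·36.8)/2200 = 60.72727
V̂(ȳ_st) = Σ W_h² (1 − n_h/N_h) s_h²/n_h, with W_h = N_h/N and N = 2200:
  stratum A: (325/2200)²·(1 − 69/325)·29.6²/69 = 0.218279
  stratum B: (525/2200)²·(1 − 48/525)·14.5²/48 = 0.226635
  stratum C: (525/2200)²·(1 − 13/525)·42.3²/13 = 7.64401
  stratum D: (825/2200)²·(1 − 123/825)·17.5²/123 = 0.297932
V̂(ȳ_st) = 8.38686
SE(ȳ_st) = √8.38686 = 2.89601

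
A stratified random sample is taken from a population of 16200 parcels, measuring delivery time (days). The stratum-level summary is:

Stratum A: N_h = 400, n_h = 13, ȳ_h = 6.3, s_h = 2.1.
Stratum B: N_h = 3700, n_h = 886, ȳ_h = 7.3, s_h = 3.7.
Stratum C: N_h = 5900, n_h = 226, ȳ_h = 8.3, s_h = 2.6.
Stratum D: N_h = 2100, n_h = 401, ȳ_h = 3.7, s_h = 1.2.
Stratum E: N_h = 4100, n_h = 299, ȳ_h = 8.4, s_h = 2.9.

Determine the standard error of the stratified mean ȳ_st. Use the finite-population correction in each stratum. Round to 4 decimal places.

SE(ȳ_st) ≈ 0.0797

V̂(ȳ_st) = Σ W_h² (1 − n_h/N_h) s_h²/n_h, with W_h = N_h/N and N = 16200:
  stratum A: (400/16200)²·(1 − 13/400)·2.1²/13 = 0.000200095
  stratum B: (3700/16200)²·(1 − 886/3700)·3.7²/886 = 0.000613007
  stratum C: (5900/16200)²·(1 − 226/5900)·2.6²/226 = 0.00381548
  stratum D: (2100/16200)²·(1 − 401/2100)·1.2²/401 = 4.88203e-05
  stratum E: (4100/16200)²·(1 − 299/4100)·2.9²/299 = 0.00167023
V̂(ȳ_st) = 0.00634764
SE(ȳ_st) = √0.00634764 = 0.0796721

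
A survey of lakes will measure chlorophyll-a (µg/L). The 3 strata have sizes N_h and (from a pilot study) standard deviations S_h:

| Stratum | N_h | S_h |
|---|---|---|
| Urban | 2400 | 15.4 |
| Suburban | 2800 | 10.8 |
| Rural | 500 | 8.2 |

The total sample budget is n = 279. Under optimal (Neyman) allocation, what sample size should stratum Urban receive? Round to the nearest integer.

Neyman allocation: n_h = n · N_h S_h / Σ N_i S_i, with n = 279.
  stratum Urban: N_h·S_h = 2400·15.4 = 36960.00
  stratum Suburban: N_h·S_h = 2800·10.8 = 30240.00
  stratum Rural: N_h·S_h = 500·8.2 = 4100.00
Σ N_h S_h = 71300.00
n for stratum Urban = 279·36960.00/71300.00 = 144.626 → 145

145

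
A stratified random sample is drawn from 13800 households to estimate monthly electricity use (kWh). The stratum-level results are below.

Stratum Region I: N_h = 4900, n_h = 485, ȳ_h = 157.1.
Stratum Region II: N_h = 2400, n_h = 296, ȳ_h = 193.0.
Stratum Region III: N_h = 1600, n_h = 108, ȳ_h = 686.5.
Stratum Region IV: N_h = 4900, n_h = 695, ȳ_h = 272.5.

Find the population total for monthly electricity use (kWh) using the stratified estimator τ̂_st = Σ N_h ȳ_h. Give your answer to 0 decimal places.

τ̂_st ≈ 3666640

τ̂_st = Σ N_h ȳ_h = 4900·157.1 + 2400·193.0 + 1600·686.5 + 4900·272.5 = 3666640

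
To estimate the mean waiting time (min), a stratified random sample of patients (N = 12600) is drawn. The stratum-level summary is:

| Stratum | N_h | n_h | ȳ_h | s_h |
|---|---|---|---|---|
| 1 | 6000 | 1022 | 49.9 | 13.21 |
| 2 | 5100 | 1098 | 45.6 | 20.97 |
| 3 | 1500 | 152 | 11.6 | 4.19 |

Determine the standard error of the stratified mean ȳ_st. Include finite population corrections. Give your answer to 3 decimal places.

V̂(ȳ_st) = Σ W_h² (1 − n_h/N_h) s_h²/n_h, with W_h = N_h/N and N = 12600:
  stratum 1: (6000/12600)²·(1 − 1022/6000)·13.21²/1022 = 0.0321233
  stratum 2: (5100/12600)²·(1 − 1098/5100)·20.97²/1098 = 0.0514874
  stratum 3: (1500/12600)²·(1 − 152/1500)·4.19²/152 = 0.00147104
V̂(ȳ_st) = 0.0850817
SE(ȳ_st) = √0.0850817 = 0.291688

SE(ȳ_st) ≈ 0.292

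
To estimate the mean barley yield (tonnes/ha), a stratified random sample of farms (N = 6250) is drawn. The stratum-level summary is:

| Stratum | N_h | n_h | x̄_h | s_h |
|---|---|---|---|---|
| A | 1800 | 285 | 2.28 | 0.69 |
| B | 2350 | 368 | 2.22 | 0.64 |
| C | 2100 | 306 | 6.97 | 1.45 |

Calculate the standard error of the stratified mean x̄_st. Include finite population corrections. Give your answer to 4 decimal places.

SE(x̄_st) ≈ 0.0302

V̂(x̄_st) = Σ W_h² (1 − n_h/N_h) s_h²/n_h, with W_h = N_h/N and N = 6250:
  stratum A: (1800/6250)²·(1 − 285/1800)·0.69²/285 = 0.000116621
  stratum B: (2350/6250)²·(1 − 368/2350)·0.64²/368 = 0.000132716
  stratum C: (2100/6250)²·(1 − 306/2100)·1.45²/306 = 0.000662668
V̂(x̄_st) = 0.000912006
SE(x̄_st) = √0.000912006 = 0.0301994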